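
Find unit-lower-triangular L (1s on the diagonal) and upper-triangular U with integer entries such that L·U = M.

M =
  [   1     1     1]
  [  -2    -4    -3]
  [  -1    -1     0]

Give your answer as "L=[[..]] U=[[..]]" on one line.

L=[[1,0,0],[-2,1,0],[-1,0,1]] U=[[1,1,1],[0,-2,-1],[0,0,1]]

  row1 -= -2·row0 → [0,-2,-1]
  row2 -= -1·row0 → [0,0,1]
  row2 -= 0·row1 → [0,0,1]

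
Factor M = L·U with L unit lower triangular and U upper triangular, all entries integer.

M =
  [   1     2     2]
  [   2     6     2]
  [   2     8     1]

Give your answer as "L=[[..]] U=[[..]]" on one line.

L=[[1,0,0],[2,1,0],[2,2,1]] U=[[1,2,2],[0,2,-2],[0,0,1]]

  row1 -= 2·row0 → [0,2,-2]
  row2 -= 2·row0 → [0,4,-3]
  row2 -= 2·row1 → [0,0,1]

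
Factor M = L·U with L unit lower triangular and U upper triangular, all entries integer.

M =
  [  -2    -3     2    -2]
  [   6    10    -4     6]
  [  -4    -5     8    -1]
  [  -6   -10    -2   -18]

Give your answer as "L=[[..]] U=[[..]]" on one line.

L=[[1,0,0,0],[-3,1,0,0],[2,1,1,0],[3,-1,-3,1]] U=[[-2,-3,2,-2],[0,1,2,0],[0,0,2,3],[0,0,0,-3]]

  R1 -= -3·R0 → [0,1,2,0]
  R2 -= 2·R0 → [0,1,4,3]
  R3 -= 3·R0 → [0,-1,-8,-12]
  R2 -= 1·R1 → [0,0,2,3]
  R3 -= -1·R1 → [0,0,-6,-12]
  R3 -= -3·R2 → [0,0,0,-3]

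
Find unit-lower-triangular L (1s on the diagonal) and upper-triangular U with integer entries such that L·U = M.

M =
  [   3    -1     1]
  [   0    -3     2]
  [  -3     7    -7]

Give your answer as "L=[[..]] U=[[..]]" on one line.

  row1 -= 0·row0 → [0,-3,2]
  row2 -= -1·row0 → [0,6,-6]
  row2 -= -2·row1 → [0,0,-2]

L=[[1,0,0],[0,1,0],[-1,-2,1]] U=[[3,-1,1],[0,-3,2],[0,0,-2]]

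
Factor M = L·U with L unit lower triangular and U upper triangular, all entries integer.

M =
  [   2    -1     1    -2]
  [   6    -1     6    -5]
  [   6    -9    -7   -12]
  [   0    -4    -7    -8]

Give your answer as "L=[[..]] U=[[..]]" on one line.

  row1 -= 3·row0 → [0,2,3,1]
  row2 -= 3·row0 → [0,-6,-10,-6]
  row3 -= 0·row0 → [0,-4,-7,-8]
  row2 -= -3·row1 → [0,0,-1,-3]
  row3 -= -2·row1 → [0,0,-1,-6]
  row3 -= 1·row2 → [0,0,0,-3]

L=[[1,0,0,0],[3,1,0,0],[3,-3,1,0],[0,-2,1,1]] U=[[2,-1,1,-2],[0,2,3,1],[0,0,-1,-3],[0,0,0,-3]]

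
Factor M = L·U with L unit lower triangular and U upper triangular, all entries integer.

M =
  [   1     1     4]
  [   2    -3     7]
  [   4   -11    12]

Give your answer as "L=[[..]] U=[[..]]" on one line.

  R1 -= 2·R0 → [0,-5,-1]
  R2 -= 4·R0 → [0,-15,-4]
  R2 -= 3·R1 → [0,0,-1]

L=[[1,0,0],[2,1,0],[4,3,1]] U=[[1,1,4],[0,-5,-1],[0,0,-1]]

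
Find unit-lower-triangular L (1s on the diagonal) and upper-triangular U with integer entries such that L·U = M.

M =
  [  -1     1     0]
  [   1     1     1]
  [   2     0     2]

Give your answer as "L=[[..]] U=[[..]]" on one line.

L=[[1,0,0],[-1,1,0],[-2,1,1]] U=[[-1,1,0],[0,2,1],[0,0,1]]

  R1 -= -1·R0 → [0,2,1]
  R2 -= -2·R0 → [0,2,2]
  R2 -= 1·R1 → [0,0,1]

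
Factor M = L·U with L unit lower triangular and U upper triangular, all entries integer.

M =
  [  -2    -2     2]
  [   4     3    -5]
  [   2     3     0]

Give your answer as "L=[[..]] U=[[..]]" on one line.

  R1 -= -2·R0 → [0,-1,-1]
  R2 -= -1·R0 → [0,1,2]
  R2 -= -1·R1 → [0,0,1]

L=[[1,0,0],[-2,1,0],[-1,-1,1]] U=[[-2,-2,2],[0,-1,-1],[0,0,1]]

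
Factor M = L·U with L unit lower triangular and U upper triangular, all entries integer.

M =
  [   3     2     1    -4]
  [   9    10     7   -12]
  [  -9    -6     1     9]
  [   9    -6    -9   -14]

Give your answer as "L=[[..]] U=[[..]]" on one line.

  R1 -= 3·R0 → [0,4,4,0]
  R2 -= -3·R0 → [0,0,4,-3]
  R3 -= 3·R0 → [0,-12,-12,-2]
  R2 -= 0·R1 → [0,0,4,-3]
  R3 -= -3·R1 → [0,0,0,-2]
  R3 -= 0·R2 → [0,0,0,-2]

L=[[1,0,0,0],[3,1,0,0],[-3,0,1,0],[3,-3,0,1]] U=[[3,2,1,-4],[0,4,4,0],[0,0,4,-3],[0,0,0,-2]]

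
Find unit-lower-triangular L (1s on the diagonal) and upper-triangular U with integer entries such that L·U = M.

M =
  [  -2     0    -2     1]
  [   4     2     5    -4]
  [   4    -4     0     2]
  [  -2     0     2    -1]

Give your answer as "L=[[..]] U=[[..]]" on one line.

L=[[1,0,0,0],[-2,1,0,0],[-2,-2,1,0],[1,0,-2,1]] U=[[-2,0,-2,1],[0,2,1,-2],[0,0,-2,0],[0,0,0,-2]]

  r1 -= -2·r0 → [0,2,1,-2]
  r2 -= -2·r0 → [0,-4,-4,4]
  r3 -= 1·r0 → [0,0,4,-2]
  r2 -= -2·r1 → [0,0,-2,0]
  r3 -= 0·r1 → [0,0,4,-2]
  r3 -= -2·r2 → [0,0,0,-2]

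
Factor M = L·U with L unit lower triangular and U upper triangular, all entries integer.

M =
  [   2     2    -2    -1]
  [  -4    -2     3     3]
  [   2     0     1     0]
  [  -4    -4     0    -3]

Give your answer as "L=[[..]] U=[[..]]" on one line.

L=[[1,0,0,0],[-2,1,0,0],[1,-1,1,0],[-2,0,-2,1]] U=[[2,2,-2,-1],[0,2,-1,1],[0,0,2,2],[0,0,0,-1]]

  row1 -= -2·row0 → [0,2,-1,1]
  row2 -= 1·row0 → [0,-2,3,1]
  row3 -= -2·row0 → [0,0,-4,-5]
  row2 -= -1·row1 → [0,0,2,2]
  row3 -= 0·row1 → [0,0,-4,-5]
  row3 -= -2·row2 → [0,0,0,-1]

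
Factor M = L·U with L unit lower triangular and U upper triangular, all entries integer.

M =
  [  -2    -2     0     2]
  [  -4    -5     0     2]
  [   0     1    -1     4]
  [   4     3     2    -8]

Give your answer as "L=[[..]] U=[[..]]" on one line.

  r1 -= 2·r0 → [0,-1,0,-2]
  r2 -= 0·r0 → [0,1,-1,4]
  r3 -= -2·r0 → [0,-1,2,-4]
  r2 -= -1·r1 → [0,0,-1,2]
  r3 -= 1·r1 → [0,0,2,-2]
  r3 -= -2·r2 → [0,0,0,2]

L=[[1,0,0,0],[2,1,0,0],[0,-1,1,0],[-2,1,-2,1]] U=[[-2,-2,0,2],[0,-1,0,-2],[0,0,-1,2],[0,0,0,2]]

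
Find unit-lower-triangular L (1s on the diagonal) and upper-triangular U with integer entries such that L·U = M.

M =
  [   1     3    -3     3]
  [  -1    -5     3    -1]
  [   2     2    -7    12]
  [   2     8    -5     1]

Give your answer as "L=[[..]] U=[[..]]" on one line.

  r1 -= -1·r0 → [0,-2,0,2]
  r2 -= 2·r0 → [0,-4,-1,6]
  r3 -= 2·r0 → [0,2,1,-5]
  r2 -= 2·r1 → [0,0,-1,2]
  r3 -= -1·r1 → [0,0,1,-3]
  r3 -= -1·r2 → [0,0,0,-1]

L=[[1,0,0,0],[-1,1,0,0],[2,2,1,0],[2,-1,-1,1]] U=[[1,3,-3,3],[0,-2,0,2],[0,0,-1,2],[0,0,0,-1]]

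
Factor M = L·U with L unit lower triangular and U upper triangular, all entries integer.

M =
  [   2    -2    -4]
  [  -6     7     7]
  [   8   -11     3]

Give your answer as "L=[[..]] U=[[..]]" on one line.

  row1 -= -3·row0 → [0,1,-5]
  row2 -= 4·row0 → [0,-3,19]
  row2 -= -3·row1 → [0,0,4]

L=[[1,0,0],[-3,1,0],[4,-3,1]] U=[[2,-2,-4],[0,1,-5],[0,0,4]]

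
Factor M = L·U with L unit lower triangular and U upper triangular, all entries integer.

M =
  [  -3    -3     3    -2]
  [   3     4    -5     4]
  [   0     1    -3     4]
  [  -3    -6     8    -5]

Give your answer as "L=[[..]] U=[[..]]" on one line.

L=[[1,0,0,0],[-1,1,0,0],[0,1,1,0],[1,-3,1,1]] U=[[-3,-3,3,-2],[0,1,-2,2],[0,0,-1,2],[0,0,0,1]]

  R1 -= -1·R0 → [0,1,-2,2]
  R2 -= 0·R0 → [0,1,-3,4]
  R3 -= 1·R0 → [0,-3,5,-3]
  R2 -= 1·R1 → [0,0,-1,2]
  R3 -= -3·R1 → [0,0,-1,3]
  R3 -= 1·R2 → [0,0,0,1]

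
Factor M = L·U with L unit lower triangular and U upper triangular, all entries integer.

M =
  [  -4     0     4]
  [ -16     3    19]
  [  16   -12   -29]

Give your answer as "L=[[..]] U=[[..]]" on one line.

  r1 -= 4·r0 → [0,3,3]
  r2 -= -4·r0 → [0,-12,-13]
  r2 -= -4·r1 → [0,0,-1]

L=[[1,0,0],[4,1,0],[-4,-4,1]] U=[[-4,0,4],[0,3,3],[0,0,-1]]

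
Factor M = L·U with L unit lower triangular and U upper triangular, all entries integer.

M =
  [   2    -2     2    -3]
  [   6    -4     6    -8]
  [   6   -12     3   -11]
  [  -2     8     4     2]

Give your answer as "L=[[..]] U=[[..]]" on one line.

L=[[1,0,0,0],[3,1,0,0],[3,-3,1,0],[-1,3,-2,1]] U=[[2,-2,2,-3],[0,2,0,1],[0,0,-3,1],[0,0,0,-2]]

  r1 -= 3·r0 → [0,2,0,1]
  r2 -= 3·r0 → [0,-6,-3,-2]
  r3 -= -1·r0 → [0,6,6,-1]
  r2 -= -3·r1 → [0,0,-3,1]
  r3 -= 3·r1 → [0,0,6,-4]
  r3 -= -2·r2 → [0,0,0,-2]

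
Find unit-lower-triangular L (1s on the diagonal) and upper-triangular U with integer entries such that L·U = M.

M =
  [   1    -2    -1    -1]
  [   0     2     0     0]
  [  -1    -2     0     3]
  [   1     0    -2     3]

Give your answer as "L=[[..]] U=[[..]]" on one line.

L=[[1,0,0,0],[0,1,0,0],[-1,-2,1,0],[1,1,1,1]] U=[[1,-2,-1,-1],[0,2,0,0],[0,0,-1,2],[0,0,0,2]]

  row1 -= 0·row0 → [0,2,0,0]
  row2 -= -1·row0 → [0,-4,-1,2]
  row3 -= 1·row0 → [0,2,-1,4]
  row2 -= -2·row1 → [0,0,-1,2]
  row3 -= 1·row1 → [0,0,-1,4]
  row3 -= 1·row2 → [0,0,0,2]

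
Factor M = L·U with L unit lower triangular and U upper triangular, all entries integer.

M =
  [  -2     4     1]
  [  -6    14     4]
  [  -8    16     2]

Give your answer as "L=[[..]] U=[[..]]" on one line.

L=[[1,0,0],[3,1,0],[4,0,1]] U=[[-2,4,1],[0,2,1],[0,0,-2]]

  r1 -= 3·r0 → [0,2,1]
  r2 -= 4·r0 → [0,0,-2]
  r2 -= 0·r1 → [0,0,-2]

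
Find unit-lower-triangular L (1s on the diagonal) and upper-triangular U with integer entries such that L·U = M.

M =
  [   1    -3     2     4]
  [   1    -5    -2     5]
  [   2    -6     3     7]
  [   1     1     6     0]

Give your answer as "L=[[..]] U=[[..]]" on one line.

  row1 -= 1·row0 → [0,-2,-4,1]
  row2 -= 2·row0 → [0,0,-1,-1]
  row3 -= 1·row0 → [0,4,4,-4]
  row2 -= 0·row1 → [0,0,-1,-1]
  row3 -= -2·row1 → [0,0,-4,-2]
  row3 -= 4·row2 → [0,0,0,2]

L=[[1,0,0,0],[1,1,0,0],[2,0,1,0],[1,-2,4,1]] U=[[1,-3,2,4],[0,-2,-4,1],[0,0,-1,-1],[0,0,0,2]]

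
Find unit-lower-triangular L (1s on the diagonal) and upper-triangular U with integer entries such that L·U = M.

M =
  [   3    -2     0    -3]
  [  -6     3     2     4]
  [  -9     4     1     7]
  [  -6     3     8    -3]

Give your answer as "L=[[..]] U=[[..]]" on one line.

L=[[1,0,0,0],[-2,1,0,0],[-3,2,1,0],[-2,1,-2,1]] U=[[3,-2,0,-3],[0,-1,2,-2],[0,0,-3,2],[0,0,0,-3]]

  R1 -= -2·R0 → [0,-1,2,-2]
  R2 -= -3·R0 → [0,-2,1,-2]
  R3 -= -2·R0 → [0,-1,8,-9]
  R2 -= 2·R1 → [0,0,-3,2]
  R3 -= 1·R1 → [0,0,6,-7]
  R3 -= -2·R2 → [0,0,0,-3]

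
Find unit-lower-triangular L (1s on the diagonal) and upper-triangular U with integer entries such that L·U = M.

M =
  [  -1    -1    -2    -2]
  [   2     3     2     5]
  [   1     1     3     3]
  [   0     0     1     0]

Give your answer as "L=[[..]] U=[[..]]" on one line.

  row1 -= -2·row0 → [0,1,-2,1]
  row2 -= -1·row0 → [0,0,1,1]
  row3 -= 0·row0 → [0,0,1,0]
  row2 -= 0·row1 → [0,0,1,1]
  row3 -= 0·row1 → [0,0,1,0]
  row3 -= 1·row2 → [0,0,0,-1]

L=[[1,0,0,0],[-2,1,0,0],[-1,0,1,0],[0,0,1,1]] U=[[-1,-1,-2,-2],[0,1,-2,1],[0,0,1,1],[0,0,0,-1]]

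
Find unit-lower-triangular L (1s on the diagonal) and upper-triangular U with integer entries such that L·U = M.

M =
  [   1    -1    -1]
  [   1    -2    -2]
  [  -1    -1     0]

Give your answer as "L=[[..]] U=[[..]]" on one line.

  r1 -= 1·r0 → [0,-1,-1]
  r2 -= -1·r0 → [0,-2,-1]
  r2 -= 2·r1 → [0,0,1]

L=[[1,0,0],[1,1,0],[-1,2,1]] U=[[1,-1,-1],[0,-1,-1],[0,0,1]]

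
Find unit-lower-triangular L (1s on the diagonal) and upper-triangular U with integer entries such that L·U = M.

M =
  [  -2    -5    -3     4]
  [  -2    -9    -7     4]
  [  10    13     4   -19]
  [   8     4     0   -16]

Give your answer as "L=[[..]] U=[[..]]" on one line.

L=[[1,0,0,0],[1,1,0,0],[-5,3,1,0],[-4,4,4,1]] U=[[-2,-5,-3,4],[0,-4,-4,0],[0,0,1,1],[0,0,0,-4]]

  r1 -= 1·r0 → [0,-4,-4,0]
  r2 -= -5·r0 → [0,-12,-11,1]
  r3 -= -4·r0 → [0,-16,-12,0]
  r2 -= 3·r1 → [0,0,1,1]
  r3 -= 4·r1 → [0,0,4,0]
  r3 -= 4·r2 → [0,0,0,-4]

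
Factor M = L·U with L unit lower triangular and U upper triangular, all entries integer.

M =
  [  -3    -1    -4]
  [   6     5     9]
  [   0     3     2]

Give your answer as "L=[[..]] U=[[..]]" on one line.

  r1 -= -2·r0 → [0,3,1]
  r2 -= 0·r0 → [0,3,2]
  r2 -= 1·r1 → [0,0,1]

L=[[1,0,0],[-2,1,0],[0,1,1]] U=[[-3,-1,-4],[0,3,1],[0,0,1]]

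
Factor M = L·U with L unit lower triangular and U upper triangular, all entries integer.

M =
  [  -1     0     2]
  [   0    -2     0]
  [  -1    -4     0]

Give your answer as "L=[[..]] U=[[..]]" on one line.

L=[[1,0,0],[0,1,0],[1,2,1]] U=[[-1,0,2],[0,-2,0],[0,0,-2]]

  R1 -= 0·R0 → [0,-2,0]
  R2 -= 1·R0 → [0,-4,-2]
  R2 -= 2·R1 → [0,0,-2]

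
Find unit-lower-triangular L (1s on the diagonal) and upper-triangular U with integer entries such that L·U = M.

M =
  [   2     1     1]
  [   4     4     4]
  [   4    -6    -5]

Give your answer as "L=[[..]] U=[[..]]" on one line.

L=[[1,0,0],[2,1,0],[2,-4,1]] U=[[2,1,1],[0,2,2],[0,0,1]]

  row1 -= 2·row0 → [0,2,2]
  row2 -= 2·row0 → [0,-8,-7]
  row2 -= -4·row1 → [0,0,1]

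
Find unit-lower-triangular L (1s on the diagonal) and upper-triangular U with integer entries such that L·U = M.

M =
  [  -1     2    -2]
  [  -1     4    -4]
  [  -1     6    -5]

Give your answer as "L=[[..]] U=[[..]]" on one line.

  R1 -= 1·R0 → [0,2,-2]
  R2 -= 1·R0 → [0,4,-3]
  R2 -= 2·R1 → [0,0,1]

L=[[1,0,0],[1,1,0],[1,2,1]] U=[[-1,2,-2],[0,2,-2],[0,0,1]]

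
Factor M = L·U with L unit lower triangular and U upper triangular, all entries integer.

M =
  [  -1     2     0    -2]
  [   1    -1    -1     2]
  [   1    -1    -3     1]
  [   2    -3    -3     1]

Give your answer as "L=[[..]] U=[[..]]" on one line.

  r1 -= -1·r0 → [0,1,-1,0]
  r2 -= -1·r0 → [0,1,-3,-1]
  r3 -= -2·r0 → [0,1,-3,-3]
  r2 -= 1·r1 → [0,0,-2,-1]
  r3 -= 1·r1 → [0,0,-2,-3]
  r3 -= 1·r2 → [0,0,0,-2]

L=[[1,0,0,0],[-1,1,0,0],[-1,1,1,0],[-2,1,1,1]] U=[[-1,2,0,-2],[0,1,-1,0],[0,0,-2,-1],[0,0,0,-2]]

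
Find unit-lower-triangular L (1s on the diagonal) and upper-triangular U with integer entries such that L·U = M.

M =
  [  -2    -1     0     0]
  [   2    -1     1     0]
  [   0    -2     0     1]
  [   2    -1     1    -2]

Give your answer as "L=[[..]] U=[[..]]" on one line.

L=[[1,0,0,0],[-1,1,0,0],[0,1,1,0],[-1,1,0,1]] U=[[-2,-1,0,0],[0,-2,1,0],[0,0,-1,1],[0,0,0,-2]]

  r1 -= -1·r0 → [0,-2,1,0]
  r2 -= 0·r0 → [0,-2,0,1]
  r3 -= -1·r0 → [0,-2,1,-2]
  r2 -= 1·r1 → [0,0,-1,1]
  r3 -= 1·r1 → [0,0,0,-2]
  r3 -= 0·r2 → [0,0,0,-2]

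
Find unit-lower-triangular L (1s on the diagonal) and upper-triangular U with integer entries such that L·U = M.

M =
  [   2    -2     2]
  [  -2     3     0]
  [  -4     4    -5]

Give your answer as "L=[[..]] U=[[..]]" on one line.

  R1 -= -1·R0 → [0,1,2]
  R2 -= -2·R0 → [0,0,-1]
  R2 -= 0·R1 → [0,0,-1]

L=[[1,0,0],[-1,1,0],[-2,0,1]] U=[[2,-2,2],[0,1,2],[0,0,-1]]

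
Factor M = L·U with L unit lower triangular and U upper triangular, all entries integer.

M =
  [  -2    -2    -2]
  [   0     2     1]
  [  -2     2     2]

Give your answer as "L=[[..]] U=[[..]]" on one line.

  row1 -= 0·row0 → [0,2,1]
  row2 -= 1·row0 → [0,4,4]
  row2 -= 2·row1 → [0,0,2]

L=[[1,0,0],[0,1,0],[1,2,1]] U=[[-2,-2,-2],[0,2,1],[0,0,2]]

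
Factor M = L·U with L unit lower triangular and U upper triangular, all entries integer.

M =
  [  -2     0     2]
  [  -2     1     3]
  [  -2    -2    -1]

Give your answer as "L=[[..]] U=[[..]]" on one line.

  R1 -= 1·R0 → [0,1,1]
  R2 -= 1·R0 → [0,-2,-3]
  R2 -= -2·R1 → [0,0,-1]

L=[[1,0,0],[1,1,0],[1,-2,1]] U=[[-2,0,2],[0,1,1],[0,0,-1]]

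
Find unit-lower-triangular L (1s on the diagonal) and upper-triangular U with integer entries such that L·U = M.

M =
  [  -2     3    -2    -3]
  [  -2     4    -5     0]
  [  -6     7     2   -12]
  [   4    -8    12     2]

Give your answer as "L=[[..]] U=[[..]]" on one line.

  R1 -= 1·R0 → [0,1,-3,3]
  R2 -= 3·R0 → [0,-2,8,-3]
  R3 -= -2·R0 → [0,-2,8,-4]
  R2 -= -2·R1 → [0,0,2,3]
  R3 -= -2·R1 → [0,0,2,2]
  R3 -= 1·R2 → [0,0,0,-1]

L=[[1,0,0,0],[1,1,0,0],[3,-2,1,0],[-2,-2,1,1]] U=[[-2,3,-2,-3],[0,1,-3,3],[0,0,2,3],[0,0,0,-1]]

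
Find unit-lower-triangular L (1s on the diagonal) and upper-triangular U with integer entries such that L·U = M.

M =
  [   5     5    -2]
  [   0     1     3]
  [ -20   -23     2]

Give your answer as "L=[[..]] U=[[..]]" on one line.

  row1 -= 0·row0 → [0,1,3]
  row2 -= -4·row0 → [0,-3,-6]
  row2 -= -3·row1 → [0,0,3]

L=[[1,0,0],[0,1,0],[-4,-3,1]] U=[[5,5,-2],[0,1,3],[0,0,3]]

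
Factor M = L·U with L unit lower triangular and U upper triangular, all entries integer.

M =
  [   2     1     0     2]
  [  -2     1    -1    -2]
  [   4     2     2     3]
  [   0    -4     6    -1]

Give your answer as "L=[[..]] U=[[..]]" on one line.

  R1 -= -1·R0 → [0,2,-1,0]
  R2 -= 2·R0 → [0,0,2,-1]
  R3 -= 0·R0 → [0,-4,6,-1]
  R2 -= 0·R1 → [0,0,2,-1]
  R3 -= -2·R1 → [0,0,4,-1]
  R3 -= 2·R2 → [0,0,0,1]

L=[[1,0,0,0],[-1,1,0,0],[2,0,1,0],[0,-2,2,1]] U=[[2,1,0,2],[0,2,-1,0],[0,0,2,-1],[0,0,0,1]]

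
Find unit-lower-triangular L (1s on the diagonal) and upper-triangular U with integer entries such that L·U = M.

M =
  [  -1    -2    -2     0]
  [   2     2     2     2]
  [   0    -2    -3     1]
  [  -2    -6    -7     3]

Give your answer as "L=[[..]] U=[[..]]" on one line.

L=[[1,0,0,0],[-2,1,0,0],[0,1,1,0],[2,1,1,1]] U=[[-1,-2,-2,0],[0,-2,-2,2],[0,0,-1,-1],[0,0,0,2]]

  R1 -= -2·R0 → [0,-2,-2,2]
  R2 -= 0·R0 → [0,-2,-3,1]
  R3 -= 2·R0 → [0,-2,-3,3]
  R2 -= 1·R1 → [0,0,-1,-1]
  R3 -= 1·R1 → [0,0,-1,1]
  R3 -= 1·R2 → [0,0,0,2]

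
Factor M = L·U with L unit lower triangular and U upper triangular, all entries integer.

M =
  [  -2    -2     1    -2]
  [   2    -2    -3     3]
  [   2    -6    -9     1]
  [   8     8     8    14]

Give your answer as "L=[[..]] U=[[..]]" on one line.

  r1 -= -1·r0 → [0,-4,-2,1]
  r2 -= -1·r0 → [0,-8,-8,-1]
  r3 -= -4·r0 → [0,0,12,6]
  r2 -= 2·r1 → [0,0,-4,-3]
  r3 -= 0·r1 → [0,0,12,6]
  r3 -= -3·r2 → [0,0,0,-3]

L=[[1,0,0,0],[-1,1,0,0],[-1,2,1,0],[-4,0,-3,1]] U=[[-2,-2,1,-2],[0,-4,-2,1],[0,0,-4,-3],[0,0,0,-3]]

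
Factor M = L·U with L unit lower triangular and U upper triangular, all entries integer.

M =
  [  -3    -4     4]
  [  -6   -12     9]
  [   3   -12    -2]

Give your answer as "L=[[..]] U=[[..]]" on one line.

  r1 -= 2·r0 → [0,-4,1]
  r2 -= -1·r0 → [0,-16,2]
  r2 -= 4·r1 → [0,0,-2]

L=[[1,0,0],[2,1,0],[-1,4,1]] U=[[-3,-4,4],[0,-4,1],[0,0,-2]]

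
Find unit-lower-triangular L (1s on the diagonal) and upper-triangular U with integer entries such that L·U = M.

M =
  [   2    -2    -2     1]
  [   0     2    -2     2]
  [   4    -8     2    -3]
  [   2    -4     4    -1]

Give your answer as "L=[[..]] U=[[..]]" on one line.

  row1 -= 0·row0 → [0,2,-2,2]
  row2 -= 2·row0 → [0,-4,6,-5]
  row3 -= 1·row0 → [0,-2,6,-2]
  row2 -= -2·row1 → [0,0,2,-1]
  row3 -= -1·row1 → [0,0,4,0]
  row3 -= 2·row2 → [0,0,0,2]

L=[[1,0,0,0],[0,1,0,0],[2,-2,1,0],[1,-1,2,1]] U=[[2,-2,-2,1],[0,2,-2,2],[0,0,2,-1],[0,0,0,2]]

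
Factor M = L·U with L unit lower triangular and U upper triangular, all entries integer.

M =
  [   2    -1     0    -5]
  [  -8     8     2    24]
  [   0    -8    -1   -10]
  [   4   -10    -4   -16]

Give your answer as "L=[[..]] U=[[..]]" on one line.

L=[[1,0,0,0],[-4,1,0,0],[0,-2,1,0],[2,-2,0,1]] U=[[2,-1,0,-5],[0,4,2,4],[0,0,3,-2],[0,0,0,2]]

  row1 -= -4·row0 → [0,4,2,4]
  row2 -= 0·row0 → [0,-8,-1,-10]
  row3 -= 2·row0 → [0,-8,-4,-6]
  row2 -= -2·row1 → [0,0,3,-2]
  row3 -= -2·row1 → [0,0,0,2]
  row3 -= 0·row2 → [0,0,0,2]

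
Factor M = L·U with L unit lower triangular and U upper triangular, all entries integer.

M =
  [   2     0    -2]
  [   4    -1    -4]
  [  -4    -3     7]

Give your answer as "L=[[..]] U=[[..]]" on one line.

  R1 -= 2·R0 → [0,-1,0]
  R2 -= -2·R0 → [0,-3,3]
  R2 -= 3·R1 → [0,0,3]

L=[[1,0,0],[2,1,0],[-2,3,1]] U=[[2,0,-2],[0,-1,0],[0,0,3]]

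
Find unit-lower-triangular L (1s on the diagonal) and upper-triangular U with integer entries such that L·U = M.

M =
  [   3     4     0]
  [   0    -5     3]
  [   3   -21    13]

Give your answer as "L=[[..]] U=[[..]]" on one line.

L=[[1,0,0],[0,1,0],[1,5,1]] U=[[3,4,0],[0,-5,3],[0,0,-2]]

  row1 -= 0·row0 → [0,-5,3]
  row2 -= 1·row0 → [0,-25,13]
  row2 -= 5·row1 → [0,0,-2]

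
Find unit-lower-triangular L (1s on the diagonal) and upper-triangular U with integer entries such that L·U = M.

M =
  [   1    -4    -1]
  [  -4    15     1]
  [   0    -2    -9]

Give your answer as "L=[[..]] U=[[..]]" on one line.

L=[[1,0,0],[-4,1,0],[0,2,1]] U=[[1,-4,-1],[0,-1,-3],[0,0,-3]]

  r1 -= -4·r0 → [0,-1,-3]
  r2 -= 0·r0 → [0,-2,-9]
  r2 -= 2·r1 → [0,0,-3]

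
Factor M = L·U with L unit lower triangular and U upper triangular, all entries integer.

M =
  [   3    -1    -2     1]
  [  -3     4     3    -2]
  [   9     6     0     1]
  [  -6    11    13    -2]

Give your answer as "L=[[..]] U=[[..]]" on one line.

L=[[1,0,0,0],[-1,1,0,0],[3,3,1,0],[-2,3,2,1]] U=[[3,-1,-2,1],[0,3,1,-1],[0,0,3,1],[0,0,0,1]]

  row1 -= -1·row0 → [0,3,1,-1]
  row2 -= 3·row0 → [0,9,6,-2]
  row3 -= -2·row0 → [0,9,9,0]
  row2 -= 3·row1 → [0,0,3,1]
  row3 -= 3·row1 → [0,0,6,3]
  row3 -= 2·row2 → [0,0,0,1]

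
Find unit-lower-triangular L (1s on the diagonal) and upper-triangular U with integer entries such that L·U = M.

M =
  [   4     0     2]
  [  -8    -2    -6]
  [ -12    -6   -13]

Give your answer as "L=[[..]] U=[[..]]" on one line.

  R1 -= -2·R0 → [0,-2,-2]
  R2 -= -3·R0 → [0,-6,-7]
  R2 -= 3·R1 → [0,0,-1]

L=[[1,0,0],[-2,1,0],[-3,3,1]] U=[[4,0,2],[0,-2,-2],[0,0,-1]]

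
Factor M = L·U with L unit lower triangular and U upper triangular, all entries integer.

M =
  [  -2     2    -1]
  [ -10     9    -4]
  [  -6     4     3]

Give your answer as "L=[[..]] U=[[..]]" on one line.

L=[[1,0,0],[5,1,0],[3,2,1]] U=[[-2,2,-1],[0,-1,1],[0,0,4]]

  row1 -= 5·row0 → [0,-1,1]
  row2 -= 3·row0 → [0,-2,6]
  row2 -= 2·row1 → [0,0,4]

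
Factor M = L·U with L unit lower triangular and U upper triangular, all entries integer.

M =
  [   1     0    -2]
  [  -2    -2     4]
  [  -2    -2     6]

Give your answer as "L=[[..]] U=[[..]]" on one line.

L=[[1,0,0],[-2,1,0],[-2,1,1]] U=[[1,0,-2],[0,-2,0],[0,0,2]]

  r1 -= -2·r0 → [0,-2,0]
  r2 -= -2·r0 → [0,-2,2]
  r2 -= 1·r1 → [0,0,2]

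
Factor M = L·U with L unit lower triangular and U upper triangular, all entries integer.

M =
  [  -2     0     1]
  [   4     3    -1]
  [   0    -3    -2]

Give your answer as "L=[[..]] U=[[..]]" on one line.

L=[[1,0,0],[-2,1,0],[0,-1,1]] U=[[-2,0,1],[0,3,1],[0,0,-1]]

  r1 -= -2·r0 → [0,3,1]
  r2 -= 0·r0 → [0,-3,-2]
  r2 -= -1·r1 → [0,0,-1]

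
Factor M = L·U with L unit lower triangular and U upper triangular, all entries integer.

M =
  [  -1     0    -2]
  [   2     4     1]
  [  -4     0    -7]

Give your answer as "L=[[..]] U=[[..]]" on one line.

  r1 -= -2·r0 → [0,4,-3]
  r2 -= 4·r0 → [0,0,1]
  r2 -= 0·r1 → [0,0,1]

L=[[1,0,0],[-2,1,0],[4,0,1]] U=[[-1,0,-2],[0,4,-3],[0,0,1]]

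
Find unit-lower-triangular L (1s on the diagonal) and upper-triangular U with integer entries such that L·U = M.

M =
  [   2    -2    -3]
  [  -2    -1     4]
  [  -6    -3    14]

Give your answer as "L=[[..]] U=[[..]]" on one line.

L=[[1,0,0],[-1,1,0],[-3,3,1]] U=[[2,-2,-3],[0,-3,1],[0,0,2]]

  row1 -= -1·row0 → [0,-3,1]
  row2 -= -3·row0 → [0,-9,5]
  row2 -= 3·row1 → [0,0,2]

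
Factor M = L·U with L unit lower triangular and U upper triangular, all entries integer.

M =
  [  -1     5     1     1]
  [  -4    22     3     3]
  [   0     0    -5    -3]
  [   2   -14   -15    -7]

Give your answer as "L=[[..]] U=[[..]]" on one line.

L=[[1,0,0,0],[4,1,0,0],[0,0,1,0],[-2,-2,3,1]] U=[[-1,5,1,1],[0,2,-1,-1],[0,0,-5,-3],[0,0,0,2]]

  row1 -= 4·row0 → [0,2,-1,-1]
  row2 -= 0·row0 → [0,0,-5,-3]
  row3 -= -2·row0 → [0,-4,-13,-5]
  row2 -= 0·row1 → [0,0,-5,-3]
  row3 -= -2·row1 → [0,0,-15,-7]
  row3 -= 3·row2 → [0,0,0,2]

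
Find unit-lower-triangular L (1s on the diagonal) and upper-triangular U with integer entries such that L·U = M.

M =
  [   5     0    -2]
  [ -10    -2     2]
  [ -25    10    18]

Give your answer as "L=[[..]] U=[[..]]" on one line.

  row1 -= -2·row0 → [0,-2,-2]
  row2 -= -5·row0 → [0,10,8]
  row2 -= -5·row1 → [0,0,-2]

L=[[1,0,0],[-2,1,0],[-5,-5,1]] U=[[5,0,-2],[0,-2,-2],[0,0,-2]]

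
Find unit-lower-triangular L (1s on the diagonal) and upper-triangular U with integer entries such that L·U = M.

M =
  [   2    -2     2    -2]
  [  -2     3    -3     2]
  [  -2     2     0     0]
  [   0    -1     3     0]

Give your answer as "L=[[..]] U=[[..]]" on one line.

L=[[1,0,0,0],[-1,1,0,0],[-1,0,1,0],[0,-1,1,1]] U=[[2,-2,2,-2],[0,1,-1,0],[0,0,2,-2],[0,0,0,2]]

  row1 -= -1·row0 → [0,1,-1,0]
  row2 -= -1·row0 → [0,0,2,-2]
  row3 -= 0·row0 → [0,-1,3,0]
  row2 -= 0·row1 → [0,0,2,-2]
  row3 -= -1·row1 → [0,0,2,0]
  row3 -= 1·row2 → [0,0,0,2]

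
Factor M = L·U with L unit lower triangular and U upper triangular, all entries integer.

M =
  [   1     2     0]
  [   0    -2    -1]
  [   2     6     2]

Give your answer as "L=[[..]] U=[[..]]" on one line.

  R1 -= 0·R0 → [0,-2,-1]
  R2 -= 2·R0 → [0,2,2]
  R2 -= -1·R1 → [0,0,1]

L=[[1,0,0],[0,1,0],[2,-1,1]] U=[[1,2,0],[0,-2,-1],[0,0,1]]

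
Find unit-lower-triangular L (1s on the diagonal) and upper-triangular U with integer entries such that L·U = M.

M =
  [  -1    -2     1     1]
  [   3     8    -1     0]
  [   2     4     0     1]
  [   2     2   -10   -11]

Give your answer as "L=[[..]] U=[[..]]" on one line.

L=[[1,0,0,0],[-3,1,0,0],[-2,0,1,0],[-2,-1,-3,1]] U=[[-1,-2,1,1],[0,2,2,3],[0,0,2,3],[0,0,0,3]]

  r1 -= -3·r0 → [0,2,2,3]
  r2 -= -2·r0 → [0,0,2,3]
  r3 -= -2·r0 → [0,-2,-8,-9]
  r2 -= 0·r1 → [0,0,2,3]
  r3 -= -1·r1 → [0,0,-6,-6]
  r3 -= -3·r2 → [0,0,0,3]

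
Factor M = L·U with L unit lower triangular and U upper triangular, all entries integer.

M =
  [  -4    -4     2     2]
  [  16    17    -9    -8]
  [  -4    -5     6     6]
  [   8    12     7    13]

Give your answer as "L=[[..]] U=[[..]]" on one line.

  r1 -= -4·r0 → [0,1,-1,0]
  r2 -= 1·r0 → [0,-1,4,4]
  r3 -= -2·r0 → [0,4,11,17]
  r2 -= -1·r1 → [0,0,3,4]
  r3 -= 4·r1 → [0,0,15,17]
  r3 -= 5·r2 → [0,0,0,-3]

L=[[1,0,0,0],[-4,1,0,0],[1,-1,1,0],[-2,4,5,1]] U=[[-4,-4,2,2],[0,1,-1,0],[0,0,3,4],[0,0,0,-3]]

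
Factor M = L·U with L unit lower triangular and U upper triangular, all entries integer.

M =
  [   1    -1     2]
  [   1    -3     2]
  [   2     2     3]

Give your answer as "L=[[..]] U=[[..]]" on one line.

  R1 -= 1·R0 → [0,-2,0]
  R2 -= 2·R0 → [0,4,-1]
  R2 -= -2·R1 → [0,0,-1]

L=[[1,0,0],[1,1,0],[2,-2,1]] U=[[1,-1,2],[0,-2,0],[0,0,-1]]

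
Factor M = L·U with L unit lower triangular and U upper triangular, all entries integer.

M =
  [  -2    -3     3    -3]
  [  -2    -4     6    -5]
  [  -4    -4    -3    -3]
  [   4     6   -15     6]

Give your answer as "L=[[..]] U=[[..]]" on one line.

L=[[1,0,0,0],[1,1,0,0],[2,-2,1,0],[-2,0,3,1]] U=[[-2,-3,3,-3],[0,-1,3,-2],[0,0,-3,-1],[0,0,0,3]]

  R1 -= 1·R0 → [0,-1,3,-2]
  R2 -= 2·R0 → [0,2,-9,3]
  R3 -= -2·R0 → [0,0,-9,0]
  R2 -= -2·R1 → [0,0,-3,-1]
  R3 -= 0·R1 → [0,0,-9,0]
  R3 -= 3·R2 → [0,0,0,3]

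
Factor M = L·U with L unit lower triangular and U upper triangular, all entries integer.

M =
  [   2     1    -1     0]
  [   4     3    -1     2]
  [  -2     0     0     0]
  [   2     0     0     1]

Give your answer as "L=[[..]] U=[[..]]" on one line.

L=[[1,0,0,0],[2,1,0,0],[-1,1,1,0],[1,-1,-1,1]] U=[[2,1,-1,0],[0,1,1,2],[0,0,-2,-2],[0,0,0,1]]

  r1 -= 2·r0 → [0,1,1,2]
  r2 -= -1·r0 → [0,1,-1,0]
  r3 -= 1·r0 → [0,-1,1,1]
  r2 -= 1·r1 → [0,0,-2,-2]
  r3 -= -1·r1 → [0,0,2,3]
  r3 -= -1·r2 → [0,0,0,1]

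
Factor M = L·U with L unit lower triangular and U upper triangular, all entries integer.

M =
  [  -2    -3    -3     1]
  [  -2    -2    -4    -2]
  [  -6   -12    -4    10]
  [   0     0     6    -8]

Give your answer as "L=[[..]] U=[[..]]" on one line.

L=[[1,0,0,0],[1,1,0,0],[3,-3,1,0],[0,0,3,1]] U=[[-2,-3,-3,1],[0,1,-1,-3],[0,0,2,-2],[0,0,0,-2]]

  r1 -= 1·r0 → [0,1,-1,-3]
  r2 -= 3·r0 → [0,-3,5,7]
  r3 -= 0·r0 → [0,0,6,-8]
  r2 -= -3·r1 → [0,0,2,-2]
  r3 -= 0·r1 → [0,0,6,-8]
  r3 -= 3·r2 → [0,0,0,-2]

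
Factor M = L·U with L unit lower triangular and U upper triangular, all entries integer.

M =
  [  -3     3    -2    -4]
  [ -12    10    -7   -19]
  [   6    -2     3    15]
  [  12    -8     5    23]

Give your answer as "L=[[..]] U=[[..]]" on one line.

  R1 -= 4·R0 → [0,-2,1,-3]
  R2 -= -2·R0 → [0,4,-1,7]
  R3 -= -4·R0 → [0,4,-3,7]
  R2 -= -2·R1 → [0,0,1,1]
  R3 -= -2·R1 → [0,0,-1,1]
  R3 -= -1·R2 → [0,0,0,2]

L=[[1,0,0,0],[4,1,0,0],[-2,-2,1,0],[-4,-2,-1,1]] U=[[-3,3,-2,-4],[0,-2,1,-3],[0,0,1,1],[0,0,0,2]]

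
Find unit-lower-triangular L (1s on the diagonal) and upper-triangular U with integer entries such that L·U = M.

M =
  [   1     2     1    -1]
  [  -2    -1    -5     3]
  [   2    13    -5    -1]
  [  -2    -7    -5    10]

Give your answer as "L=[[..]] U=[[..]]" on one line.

  R1 -= -2·R0 → [0,3,-3,1]
  R2 -= 2·R0 → [0,9,-7,1]
  R3 -= -2·R0 → [0,-3,-3,8]
  R2 -= 3·R1 → [0,0,2,-2]
  R3 -= -1·R1 → [0,0,-6,9]
  R3 -= -3·R2 → [0,0,0,3]

L=[[1,0,0,0],[-2,1,0,0],[2,3,1,0],[-2,-1,-3,1]] U=[[1,2,1,-1],[0,3,-3,1],[0,0,2,-2],[0,0,0,3]]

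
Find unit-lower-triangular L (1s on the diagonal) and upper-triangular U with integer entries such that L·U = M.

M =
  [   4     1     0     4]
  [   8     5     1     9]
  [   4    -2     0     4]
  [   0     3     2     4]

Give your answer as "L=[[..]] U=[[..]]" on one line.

  row1 -= 2·row0 → [0,3,1,1]
  row2 -= 1·row0 → [0,-3,0,0]
  row3 -= 0·row0 → [0,3,2,4]
  row2 -= -1·row1 → [0,0,1,1]
  row3 -= 1·row1 → [0,0,1,3]
  row3 -= 1·row2 → [0,0,0,2]

L=[[1,0,0,0],[2,1,0,0],[1,-1,1,0],[0,1,1,1]] U=[[4,1,0,4],[0,3,1,1],[0,0,1,1],[0,0,0,2]]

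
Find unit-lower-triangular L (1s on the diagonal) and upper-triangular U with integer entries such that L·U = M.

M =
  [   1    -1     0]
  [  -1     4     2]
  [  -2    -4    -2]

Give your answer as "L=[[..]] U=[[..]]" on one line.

L=[[1,0,0],[-1,1,0],[-2,-2,1]] U=[[1,-1,0],[0,3,2],[0,0,2]]

  row1 -= -1·row0 → [0,3,2]
  row2 -= -2·row0 → [0,-6,-2]
  row2 -= -2·row1 → [0,0,2]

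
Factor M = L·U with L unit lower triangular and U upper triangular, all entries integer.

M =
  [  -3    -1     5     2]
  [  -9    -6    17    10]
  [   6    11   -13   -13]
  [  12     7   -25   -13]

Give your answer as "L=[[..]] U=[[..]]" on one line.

  R1 -= 3·R0 → [0,-3,2,4]
  R2 -= -2·R0 → [0,9,-3,-9]
  R3 -= -4·R0 → [0,3,-5,-5]
  R2 -= -3·R1 → [0,0,3,3]
  R3 -= -1·R1 → [0,0,-3,-1]
  R3 -= -1·R2 → [0,0,0,2]

L=[[1,0,0,0],[3,1,0,0],[-2,-3,1,0],[-4,-1,-1,1]] U=[[-3,-1,5,2],[0,-3,2,4],[0,0,3,3],[0,0,0,2]]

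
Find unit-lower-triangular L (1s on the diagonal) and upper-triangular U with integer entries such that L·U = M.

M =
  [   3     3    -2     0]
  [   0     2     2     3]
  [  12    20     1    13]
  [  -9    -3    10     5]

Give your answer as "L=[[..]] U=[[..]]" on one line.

L=[[1,0,0,0],[0,1,0,0],[4,4,1,0],[-3,3,-2,1]] U=[[3,3,-2,0],[0,2,2,3],[0,0,1,1],[0,0,0,-2]]

  row1 -= 0·row0 → [0,2,2,3]
  row2 -= 4·row0 → [0,8,9,13]
  row3 -= -3·row0 → [0,6,4,5]
  row2 -= 4·row1 → [0,0,1,1]
  row3 -= 3·row1 → [0,0,-2,-4]
  row3 -= -2·row2 → [0,0,0,-2]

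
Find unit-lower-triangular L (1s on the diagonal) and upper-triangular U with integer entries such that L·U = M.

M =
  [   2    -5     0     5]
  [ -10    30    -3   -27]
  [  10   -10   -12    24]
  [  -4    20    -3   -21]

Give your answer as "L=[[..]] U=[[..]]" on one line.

  R1 -= -5·R0 → [0,5,-3,-2]
  R2 -= 5·R0 → [0,15,-12,-1]
  R3 -= -2·R0 → [0,10,-3,-11]
  R2 -= 3·R1 → [0,0,-3,5]
  R3 -= 2·R1 → [0,0,3,-7]
  R3 -= -1·R2 → [0,0,0,-2]

L=[[1,0,0,0],[-5,1,0,0],[5,3,1,0],[-2,2,-1,1]] U=[[2,-5,0,5],[0,5,-3,-2],[0,0,-3,5],[0,0,0,-2]]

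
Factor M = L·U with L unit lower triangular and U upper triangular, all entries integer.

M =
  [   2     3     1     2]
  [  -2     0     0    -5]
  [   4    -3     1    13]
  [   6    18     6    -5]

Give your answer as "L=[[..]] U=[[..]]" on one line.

  row1 -= -1·row0 → [0,3,1,-3]
  row2 -= 2·row0 → [0,-9,-1,9]
  row3 -= 3·row0 → [0,9,3,-11]
  row2 -= -3·row1 → [0,0,2,0]
  row3 -= 3·row1 → [0,0,0,-2]
  row3 -= 0·row2 → [0,0,0,-2]

L=[[1,0,0,0],[-1,1,0,0],[2,-3,1,0],[3,3,0,1]] U=[[2,3,1,2],[0,3,1,-3],[0,0,2,0],[0,0,0,-2]]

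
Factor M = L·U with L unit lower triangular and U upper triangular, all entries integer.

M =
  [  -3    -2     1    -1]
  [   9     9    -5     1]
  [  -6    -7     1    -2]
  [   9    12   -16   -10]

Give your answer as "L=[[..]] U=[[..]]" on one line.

L=[[1,0,0,0],[-3,1,0,0],[2,-1,1,0],[-3,2,3,1]] U=[[-3,-2,1,-1],[0,3,-2,-2],[0,0,-3,-2],[0,0,0,-3]]

  R1 -= -3·R0 → [0,3,-2,-2]
  R2 -= 2·R0 → [0,-3,-1,0]
  R3 -= -3·R0 → [0,6,-13,-13]
  R2 -= -1·R1 → [0,0,-3,-2]
  R3 -= 2·R1 → [0,0,-9,-9]
  R3 -= 3·R2 → [0,0,0,-3]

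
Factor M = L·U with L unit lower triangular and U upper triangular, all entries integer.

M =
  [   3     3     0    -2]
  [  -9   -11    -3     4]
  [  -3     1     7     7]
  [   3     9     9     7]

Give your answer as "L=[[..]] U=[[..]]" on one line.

L=[[1,0,0,0],[-3,1,0,0],[-1,-2,1,0],[1,-3,0,1]] U=[[3,3,0,-2],[0,-2,-3,-2],[0,0,1,1],[0,0,0,3]]

  r1 -= -3·r0 → [0,-2,-3,-2]
  r2 -= -1·r0 → [0,4,7,5]
  r3 -= 1·r0 → [0,6,9,9]
  r2 -= -2·r1 → [0,0,1,1]
  r3 -= -3·r1 → [0,0,0,3]
  r3 -= 0·r2 → [0,0,0,3]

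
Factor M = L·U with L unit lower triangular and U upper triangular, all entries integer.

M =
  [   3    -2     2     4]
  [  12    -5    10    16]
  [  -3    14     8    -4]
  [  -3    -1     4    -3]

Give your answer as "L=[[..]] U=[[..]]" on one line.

  R1 -= 4·R0 → [0,3,2,0]
  R2 -= -1·R0 → [0,12,10,0]
  R3 -= -1·R0 → [0,-3,6,1]
  R2 -= 4·R1 → [0,0,2,0]
  R3 -= -1·R1 → [0,0,8,1]
  R3 -= 4·R2 → [0,0,0,1]

L=[[1,0,0,0],[4,1,0,0],[-1,4,1,0],[-1,-1,4,1]] U=[[3,-2,2,4],[0,3,2,0],[0,0,2,0],[0,0,0,1]]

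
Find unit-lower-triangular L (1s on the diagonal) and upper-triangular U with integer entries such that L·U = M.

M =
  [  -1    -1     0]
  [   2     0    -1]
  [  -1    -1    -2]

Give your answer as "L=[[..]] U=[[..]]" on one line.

  row1 -= -2·row0 → [0,-2,-1]
  row2 -= 1·row0 → [0,0,-2]
  row2 -= 0·row1 → [0,0,-2]

L=[[1,0,0],[-2,1,0],[1,0,1]] U=[[-1,-1,0],[0,-2,-1],[0,0,-2]]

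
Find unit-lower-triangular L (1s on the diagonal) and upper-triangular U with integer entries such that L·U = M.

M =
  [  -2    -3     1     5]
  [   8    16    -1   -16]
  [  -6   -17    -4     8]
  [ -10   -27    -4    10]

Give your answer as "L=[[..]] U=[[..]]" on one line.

  r1 -= -4·r0 → [0,4,3,4]
  r2 -= 3·r0 → [0,-8,-7,-7]
  r3 -= 5·r0 → [0,-12,-9,-15]
  r2 -= -2·r1 → [0,0,-1,1]
  r3 -= -3·r1 → [0,0,0,-3]
  r3 -= 0·r2 → [0,0,0,-3]

L=[[1,0,0,0],[-4,1,0,0],[3,-2,1,0],[5,-3,0,1]] U=[[-2,-3,1,5],[0,4,3,4],[0,0,-1,1],[0,0,0,-3]]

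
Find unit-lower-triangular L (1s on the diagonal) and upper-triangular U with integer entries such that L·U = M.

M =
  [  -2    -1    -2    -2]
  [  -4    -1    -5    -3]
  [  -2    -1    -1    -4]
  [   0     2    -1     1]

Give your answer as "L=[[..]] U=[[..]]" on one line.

  R1 -= 2·R0 → [0,1,-1,1]
  R2 -= 1·R0 → [0,0,1,-2]
  R3 -= 0·R0 → [0,2,-1,1]
  R2 -= 0·R1 → [0,0,1,-2]
  R3 -= 2·R1 → [0,0,1,-1]
  R3 -= 1·R2 → [0,0,0,1]

L=[[1,0,0,0],[2,1,0,0],[1,0,1,0],[0,2,1,1]] U=[[-2,-1,-2,-2],[0,1,-1,1],[0,0,1,-2],[0,0,0,1]]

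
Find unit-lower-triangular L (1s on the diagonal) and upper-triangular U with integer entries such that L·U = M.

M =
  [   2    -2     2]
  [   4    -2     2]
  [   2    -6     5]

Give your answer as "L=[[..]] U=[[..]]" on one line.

L=[[1,0,0],[2,1,0],[1,-2,1]] U=[[2,-2,2],[0,2,-2],[0,0,-1]]

  R1 -= 2·R0 → [0,2,-2]
  R2 -= 1·R0 → [0,-4,3]
  R2 -= -2·R1 → [0,0,-1]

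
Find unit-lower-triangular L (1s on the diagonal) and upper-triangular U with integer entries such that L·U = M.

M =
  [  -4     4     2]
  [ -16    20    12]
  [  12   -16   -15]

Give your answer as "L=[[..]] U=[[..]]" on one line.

L=[[1,0,0],[4,1,0],[-3,-1,1]] U=[[-4,4,2],[0,4,4],[0,0,-5]]

  R1 -= 4·R0 → [0,4,4]
  R2 -= -3·R0 → [0,-4,-9]
  R2 -= -1·R1 → [0,0,-5]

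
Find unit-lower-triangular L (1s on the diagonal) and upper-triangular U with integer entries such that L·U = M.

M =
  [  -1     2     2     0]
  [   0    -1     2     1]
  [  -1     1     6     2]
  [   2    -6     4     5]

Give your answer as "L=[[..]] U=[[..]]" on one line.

  r1 -= 0·r0 → [0,-1,2,1]
  r2 -= 1·r0 → [0,-1,4,2]
  r3 -= -2·r0 → [0,-2,8,5]
  r2 -= 1·r1 → [0,0,2,1]
  r3 -= 2·r1 → [0,0,4,3]
  r3 -= 2·r2 → [0,0,0,1]

L=[[1,0,0,0],[0,1,0,0],[1,1,1,0],[-2,2,2,1]] U=[[-1,2,2,0],[0,-1,2,1],[0,0,2,1],[0,0,0,1]]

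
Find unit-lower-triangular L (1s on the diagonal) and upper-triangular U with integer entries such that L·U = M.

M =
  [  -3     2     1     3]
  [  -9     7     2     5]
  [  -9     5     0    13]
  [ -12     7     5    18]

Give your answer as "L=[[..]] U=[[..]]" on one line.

  row1 -= 3·row0 → [0,1,-1,-4]
  row2 -= 3·row0 → [0,-1,-3,4]
  row3 -= 4·row0 → [0,-1,1,6]
  row2 -= -1·row1 → [0,0,-4,0]
  row3 -= -1·row1 → [0,0,0,2]
  row3 -= 0·row2 → [0,0,0,2]

L=[[1,0,0,0],[3,1,0,0],[3,-1,1,0],[4,-1,0,1]] U=[[-3,2,1,3],[0,1,-1,-4],[0,0,-4,0],[0,0,0,2]]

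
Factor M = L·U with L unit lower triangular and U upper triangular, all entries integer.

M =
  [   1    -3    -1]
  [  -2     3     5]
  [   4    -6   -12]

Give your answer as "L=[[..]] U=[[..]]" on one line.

  row1 -= -2·row0 → [0,-3,3]
  row2 -= 4·row0 → [0,6,-8]
  row2 -= -2·row1 → [0,0,-2]

L=[[1,0,0],[-2,1,0],[4,-2,1]] U=[[1,-3,-1],[0,-3,3],[0,0,-2]]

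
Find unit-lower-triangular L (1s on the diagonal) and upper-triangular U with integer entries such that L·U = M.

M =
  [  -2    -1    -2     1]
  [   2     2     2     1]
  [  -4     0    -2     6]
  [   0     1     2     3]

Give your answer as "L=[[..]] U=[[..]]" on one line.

  r1 -= -1·r0 → [0,1,0,2]
  r2 -= 2·r0 → [0,2,2,4]
  r3 -= 0·r0 → [0,1,2,3]
  r2 -= 2·r1 → [0,0,2,0]
  r3 -= 1·r1 → [0,0,2,1]
  r3 -= 1·r2 → [0,0,0,1]

L=[[1,0,0,0],[-1,1,0,0],[2,2,1,0],[0,1,1,1]] U=[[-2,-1,-2,1],[0,1,0,2],[0,0,2,0],[0,0,0,1]]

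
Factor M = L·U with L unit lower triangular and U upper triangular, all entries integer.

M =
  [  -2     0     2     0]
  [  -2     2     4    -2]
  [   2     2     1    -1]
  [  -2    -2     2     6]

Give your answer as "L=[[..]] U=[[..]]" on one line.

L=[[1,0,0,0],[1,1,0,0],[-1,1,1,0],[1,-1,2,1]] U=[[-2,0,2,0],[0,2,2,-2],[0,0,1,1],[0,0,0,2]]

  r1 -= 1·r0 → [0,2,2,-2]
  r2 -= -1·r0 → [0,2,3,-1]
  r3 -= 1·r0 → [0,-2,0,6]
  r2 -= 1·r1 → [0,0,1,1]
  r3 -= -1·r1 → [0,0,2,4]
  r3 -= 2·r2 → [0,0,0,2]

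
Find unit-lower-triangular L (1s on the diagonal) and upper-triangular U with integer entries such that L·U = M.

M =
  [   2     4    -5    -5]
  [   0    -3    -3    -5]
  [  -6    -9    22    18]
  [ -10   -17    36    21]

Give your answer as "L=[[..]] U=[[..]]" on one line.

  r1 -= 0·r0 → [0,-3,-3,-5]
  r2 -= -3·r0 → [0,3,7,3]
  r3 -= -5·r0 → [0,3,11,-4]
  r2 -= -1·r1 → [0,0,4,-2]
  r3 -= -1·r1 → [0,0,8,-9]
  r3 -= 2·r2 → [0,0,0,-5]

L=[[1,0,0,0],[0,1,0,0],[-3,-1,1,0],[-5,-1,2,1]] U=[[2,4,-5,-5],[0,-3,-3,-5],[0,0,4,-2],[0,0,0,-5]]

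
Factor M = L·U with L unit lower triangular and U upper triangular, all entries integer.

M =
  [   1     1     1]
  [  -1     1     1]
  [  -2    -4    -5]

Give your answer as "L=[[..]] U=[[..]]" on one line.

  row1 -= -1·row0 → [0,2,2]
  row2 -= -2·row0 → [0,-2,-3]
  row2 -= -1·row1 → [0,0,-1]

L=[[1,0,0],[-1,1,0],[-2,-1,1]] U=[[1,1,1],[0,2,2],[0,0,-1]]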